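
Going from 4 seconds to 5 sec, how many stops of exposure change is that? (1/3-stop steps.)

1/3 stop

4 → 5 — count the steps: 1 third-stops = 1/3 stop.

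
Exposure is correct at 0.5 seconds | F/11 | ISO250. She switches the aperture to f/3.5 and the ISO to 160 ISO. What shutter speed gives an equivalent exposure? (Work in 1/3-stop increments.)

Aperture: f/11 → f/10 → f/9 → f/8 → f/7.1 → f/6.3 → f/5.6 → f/5 → f/4.5 → f/4 → f/3.5 — 3 1/3 stops opened up (brighter).
ISO: 250 → 200 → 160 — 2/3 stop dropped (darker).
Net change so far: 2 2/3 stops brighter. Offset with the shutter speed: 0.5 → 0.4 → 0.3 → 1/4 → 1/5 → 1/6 → 1/8 → 1/10 → 1/13.

1/13s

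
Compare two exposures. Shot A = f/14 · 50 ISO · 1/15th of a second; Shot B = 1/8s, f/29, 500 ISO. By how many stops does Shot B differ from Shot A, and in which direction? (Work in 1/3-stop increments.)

2 1/3 stops brighter

Aperture: f/14 → f/16 → f/18 → f/20 → f/22 → f/25 → f/29 — 2 stops narrower (darker).
Shutter speed: 1/15 → 1/13 → 1/10 → 1/8 — 1 stop slower (brighter).
ISO: 50 → 64 → 80 → 100 → 125 → 160 → 200 → 250 → 320 → 400 → 500 — 3 1/3 stops raised (brighter).
Net: −2 +1 +3 1/3 = +2 1/3 stops.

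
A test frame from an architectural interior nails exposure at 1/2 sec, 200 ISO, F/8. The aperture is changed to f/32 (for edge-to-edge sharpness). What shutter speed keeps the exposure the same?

8 s

Aperture: f/8 → f/11 → f/16 → f/22 → f/32 — 4 stops smaller aperture (darker).
Need 4 stops brighter from the shutter speed: 1/2 → 1 → 2 → 4 → 8.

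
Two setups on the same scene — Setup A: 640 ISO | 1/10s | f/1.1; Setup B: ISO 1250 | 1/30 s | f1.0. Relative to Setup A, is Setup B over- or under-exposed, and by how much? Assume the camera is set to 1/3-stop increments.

Aperture: f/1.1 → f/1.0 — 1/3 stop opened up (brighter).
Shutter speed: 1/10 → 1/13 → 1/15 → 1/20 → 1/25 → 1/30 — 1 2/3 stops faster (darker).
ISO: 640 → 800 → 1000 → 1250 — 1 stop higher (brighter).
Net: +1/3 −1 2/3 +1 = −1/3 stops.

1/3 stop darker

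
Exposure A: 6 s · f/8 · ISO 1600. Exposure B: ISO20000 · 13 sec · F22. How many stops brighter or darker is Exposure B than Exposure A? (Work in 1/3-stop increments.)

1 2/3 stops brighter

Aperture: f/8 → f/9 → f/10 → f/11 → f/13 → f/14 → f/16 → f/18 → f/20 → f/22 — 3 stops stopped down (darker).
Shutter speed: 6 → 8 → 10 → 13 — 1 stop slower (brighter).
ISO: 1600 → 2000 → 2500 → 3200 → 4000 → 5000 → 6400 → 8000 → 10000 → 12800 → 16000 → 20000 — 3 2/3 stops raised (brighter).
Net: −3 +1 +3 2/3 = +1 2/3 stops.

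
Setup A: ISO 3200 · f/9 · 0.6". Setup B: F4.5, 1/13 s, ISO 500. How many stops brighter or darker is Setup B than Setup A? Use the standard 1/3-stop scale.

Aperture: f/9 → f/8 → f/7.1 → f/6.3 → f/5.6 → f/5 → f/4.5 — 2 stops wider (brighter).
Shutter speed: 0.6 → 0.5 → 0.4 → 0.3 → 1/4 → 1/5 → 1/6 → 1/8 → 1/10 → 1/13 — 3 stops shorter (darker).
ISO: 3200 → 2500 → 2000 → 1600 → 1250 → 1000 → 800 → 640 → 500 — 2 2/3 stops dropped (darker).
Net: +2 −3 −2 2/3 = −3 2/3 stops.

3 2/3 stops darker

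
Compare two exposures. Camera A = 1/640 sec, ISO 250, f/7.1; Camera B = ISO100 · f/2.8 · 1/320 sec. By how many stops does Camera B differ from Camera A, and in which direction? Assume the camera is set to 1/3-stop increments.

Aperture: f/7.1 → f/6.3 → f/5.6 → f/5 → f/4.5 → f/4 → f/3.5 → f/3.2 → f/2.8 — 2 2/3 stops wider (brighter).
Shutter speed: 1/640 → 1/500 → 1/400 → 1/320 — 1 stop slower (brighter).
ISO: 250 → 200 → 160 → 125 → 100 — 1 1/3 stops lower (darker).
Net: +2 2/3 +1 −1 1/3 = +2 1/3 stops.

2 1/3 stops brighter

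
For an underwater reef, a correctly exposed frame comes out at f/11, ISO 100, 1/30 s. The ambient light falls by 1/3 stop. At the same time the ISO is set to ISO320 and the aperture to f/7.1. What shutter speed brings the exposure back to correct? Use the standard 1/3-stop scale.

Scene light: 1/3 stop darker.
ISO: 100 → 125 → 160 → 200 → 250 → 320 — 1 2/3 stops higher (brighter).
Aperture: f/11 → f/10 → f/9 → f/8 → f/7.1 — 1 1/3 stops larger aperture (brighter).
Net so far: 2 2/3 stops brighter. Shutter speed: 1/30 → 1/40 → 1/50 → 1/60 → 1/80 → 1/100 → 1/125 → 1/160 → 1/200.

1/200s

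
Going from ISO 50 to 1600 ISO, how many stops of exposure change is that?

50 → 100 → 200 → 400 → 800 → 1600 — count the steps: 5 stops.

5 stops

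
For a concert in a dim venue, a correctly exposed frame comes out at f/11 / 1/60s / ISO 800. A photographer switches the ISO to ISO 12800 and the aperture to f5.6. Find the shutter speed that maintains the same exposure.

1/4000s

ISO: 800 → 1600 → 3200 → 6400 → 12800 — 4 stops raised (brighter).
Aperture: f/11 → f/8 → f/5.6 — 2 stops larger aperture (brighter).
Net change so far: 6 stops brighter. Offset with the shutter speed: 1/60 → 1/125 → 1/250 → 1/500 → 1/1000 → 1/2000 → 1/4000.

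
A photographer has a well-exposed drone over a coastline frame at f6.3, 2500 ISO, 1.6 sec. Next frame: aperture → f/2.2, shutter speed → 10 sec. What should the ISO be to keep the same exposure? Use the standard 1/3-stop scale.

ISO 50

Aperture: f/6.3 → f/5.6 → f/5 → f/4.5 → f/4 → f/3.5 → f/3.2 → f/2.8 → f/2.5 → f/2.2 — 3 stops wider (brighter).
Shutter speed: 1.6 → 2 → 2.5 → 3.2 → 4 → 5 → 6 → 8 → 10 — 2 2/3 stops slower (brighter).
Net change so far: 5 2/3 stops brighter. Offset with the ISO: 2500 → 2000 → 1600 → 1250 → 1000 → 800 → 640 → 500 → 400 → 320 → 250 → 200 → 160 → 125 → 100 → 80 → 64 → 50.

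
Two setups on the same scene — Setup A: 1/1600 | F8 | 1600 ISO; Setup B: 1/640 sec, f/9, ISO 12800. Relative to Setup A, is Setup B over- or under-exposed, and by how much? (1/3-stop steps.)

4 stops brighter

Aperture: f/8 → f/9 — 1/3 stop smaller aperture (darker).
Shutter speed: 1/1600 → 1/1250 → 1/1000 → 1/800 → 1/640 — 1 1/3 stops longer (brighter).
ISO: 1600 → 2000 → 2500 → 3200 → 4000 → 5000 → 6400 → 8000 → 10000 → 12800 — 3 stops higher (brighter).
Net: −1/3 +1 1/3 +3 = +4 stops.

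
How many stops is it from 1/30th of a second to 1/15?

1/30 → 1/15 — count the steps: 1 stop.

1 stop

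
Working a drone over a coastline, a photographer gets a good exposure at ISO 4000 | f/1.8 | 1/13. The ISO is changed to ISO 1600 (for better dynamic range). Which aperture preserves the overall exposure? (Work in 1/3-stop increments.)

ISO: 4000 → 3200 → 2500 → 2000 → 1600 — 1 1/3 stops dropped (darker).
Need 1 1/3 stops brighter from the aperture: f/1.8 → f/1.6 → f/1.4 → f/1.2 → f/1.1.

f/1.1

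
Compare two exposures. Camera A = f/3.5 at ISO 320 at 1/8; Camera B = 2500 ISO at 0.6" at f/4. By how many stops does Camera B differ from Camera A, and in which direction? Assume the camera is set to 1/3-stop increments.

Aperture: f/3.5 → f/4 — 1/3 stop stopped down (darker).
Shutter speed: 1/8 → 1/6 → 1/5 → 1/4 → 0.3 → 0.4 → 0.5 → 0.6 — 2 1/3 stops longer (brighter).
ISO: 320 → 400 → 500 → 640 → 800 → 1000 → 1250 → 1600 → 2000 → 2500 — 3 stops higher (brighter).
Net: −1/3 +2 1/3 +3 = +5 stops.

5 stops brighter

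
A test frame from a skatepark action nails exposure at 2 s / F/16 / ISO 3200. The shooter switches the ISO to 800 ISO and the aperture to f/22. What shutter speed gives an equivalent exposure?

15 s

ISO: 3200 → 1600 → 800 — 2 stops lower (darker).
Aperture: f/16 → f/22 — 1 stop stopped down (darker).
Net change so far: 3 stops darker. Offset with the shutter speed: 2 → 4 → 8 → 15.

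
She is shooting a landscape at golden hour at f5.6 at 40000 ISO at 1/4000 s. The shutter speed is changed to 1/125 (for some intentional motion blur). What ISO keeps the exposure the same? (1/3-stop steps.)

ISO 1250

Shutter speed: 1/4000 → 1/3200 → 1/2500 → 1/2000 → 1/1600 → 1/1250 → 1/1000 → 1/800 → 1/640 → 1/500 → 1/400 → 1/320 → 1/250 → 1/200 → 1/160 → 1/125 — 5 stops longer (brighter).
Need 5 stops darker from the ISO: 40000 → 32000 → 25600 → 20000 → 16000 → 12800 → 10000 → 8000 → 6400 → 5000 → 4000 → 3200 → 2500 → 2000 → 1600 → 1250.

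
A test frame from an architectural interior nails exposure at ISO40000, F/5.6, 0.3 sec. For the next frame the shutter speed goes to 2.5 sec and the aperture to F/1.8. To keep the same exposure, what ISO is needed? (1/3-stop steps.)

ISO 500

Shutter speed: 0.3 → 0.4 → 0.5 → 0.6 → 0.8 → 1 → 1.3 → 1.6 → 2 → 2.5 — 3 stops longer (brighter).
Aperture: f/5.6 → f/5 → f/4.5 → f/4 → f/3.5 → f/3.2 → f/2.8 → f/2.5 → f/2.2 → f/2 → f/1.8 — 3 1/3 stops opened up (brighter).
Net change so far: 6 1/3 stops brighter. Offset with the ISO: 40000 → 32000 → 25600 → 20000 → 16000 → 12800 → 10000 → 8000 → 6400 → 5000 → 4000 → 3200 → 2500 → 2000 → 1600 → 1250 → 1000 → 800 → 640 → 500.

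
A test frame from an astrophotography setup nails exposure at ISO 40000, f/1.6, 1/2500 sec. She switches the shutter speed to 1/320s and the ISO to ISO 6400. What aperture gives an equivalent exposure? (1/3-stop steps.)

Shutter speed: 1/2500 → 1/2000 → 1/1600 → 1/1250 → 1/1000 → 1/800 → 1/640 → 1/500 → 1/400 → 1/320 — 3 stops longer (brighter).
ISO: 40000 → 32000 → 25600 → 20000 → 16000 → 12800 → 10000 → 8000 → 6400 — 2 2/3 stops lower (darker).
Net change so far: 1/3 stop brighter. Offset with the aperture: f/1.6 → f/1.8.

f/1.8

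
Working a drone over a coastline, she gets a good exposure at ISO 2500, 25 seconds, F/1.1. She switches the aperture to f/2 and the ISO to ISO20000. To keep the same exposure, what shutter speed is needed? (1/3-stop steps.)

Aperture: f/1.1 → f/1.2 → f/1.4 → f/1.6 → f/1.8 → f/2 — 1 2/3 stops narrower (darker).
ISO: 2500 → 3200 → 4000 → 5000 → 6400 → 8000 → 10000 → 12800 → 16000 → 20000 — 3 stops higher (brighter).
Net change so far: 1 1/3 stops brighter. Offset with the shutter speed: 25 → 20 → 15 → 13 → 10.

10 s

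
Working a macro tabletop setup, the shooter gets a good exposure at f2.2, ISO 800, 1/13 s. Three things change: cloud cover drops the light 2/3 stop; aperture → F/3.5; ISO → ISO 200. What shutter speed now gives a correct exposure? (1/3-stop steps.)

1.3 s

Scene light: 2/3 stop darker.
Aperture: f/2.2 → f/2.5 → f/2.8 → f/3.2 → f/3.5 — 1 1/3 stops narrower (darker).
ISO: 800 → 640 → 500 → 400 → 320 → 250 → 200 — 2 stops dropped (darker).
Net so far: 4 stops darker. Shutter speed: 1/13 → 1/10 → 1/8 → 1/6 → 1/5 → 1/4 → 0.3 → 0.4 → 0.5 → 0.6 → 0.8 → 1 → 1.3.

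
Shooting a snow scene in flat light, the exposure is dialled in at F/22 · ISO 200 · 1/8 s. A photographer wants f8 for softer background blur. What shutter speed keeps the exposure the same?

Aperture: f/22 → f/16 → f/11 → f/8 — 3 stops wider (brighter).
Need 3 stops darker from the shutter speed: 1/8 → 1/15 → 1/30 → 1/60.

1/60s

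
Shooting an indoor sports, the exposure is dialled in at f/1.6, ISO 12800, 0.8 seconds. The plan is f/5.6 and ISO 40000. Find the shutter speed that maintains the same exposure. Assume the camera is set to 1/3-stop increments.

3.2 s

Aperture: f/1.6 → f/1.8 → f/2 → f/2.2 → f/2.5 → f/2.8 → f/3.2 → f/3.5 → f/4 → f/4.5 → f/5 → f/5.6 — 3 2/3 stops narrower (darker).
ISO: 12800 → 16000 → 20000 → 25600 → 32000 → 40000 — 1 2/3 stops higher (brighter).
Net change so far: 2 stops darker. Offset with the shutter speed: 0.8 → 1 → 1.3 → 1.6 → 2 → 2.5 → 3.2.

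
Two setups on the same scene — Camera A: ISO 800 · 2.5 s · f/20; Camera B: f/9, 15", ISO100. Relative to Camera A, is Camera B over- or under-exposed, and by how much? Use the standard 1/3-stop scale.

Aperture: f/20 → f/18 → f/16 → f/14 → f/13 → f/11 → f/10 → f/9 — 2 1/3 stops opened up (brighter).
Shutter speed: 2.5 → 3.2 → 4 → 5 → 6 → 8 → 10 → 13 → 15 — 2 2/3 stops longer (brighter).
ISO: 800 → 640 → 500 → 400 → 320 → 250 → 200 → 160 → 125 → 100 — 3 stops dropped (darker).
Net: +2 1/3 +2 2/3 −3 = +2 stops.

2 stops brighter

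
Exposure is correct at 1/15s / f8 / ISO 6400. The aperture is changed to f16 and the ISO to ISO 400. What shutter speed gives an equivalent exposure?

4 s

Aperture: f/8 → f/11 → f/16 — 2 stops stopped down (darker).
ISO: 6400 → 3200 → 1600 → 800 → 400 — 4 stops lower (darker).
Net change so far: 6 stops darker. Offset with the shutter speed: 1/15 → 1/8 → 1/4 → 1/2 → 1 → 2 → 4.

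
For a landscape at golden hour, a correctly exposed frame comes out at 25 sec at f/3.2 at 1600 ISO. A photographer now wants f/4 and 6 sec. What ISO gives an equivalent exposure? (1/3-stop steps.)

ISO 10000

Aperture: f/3.2 → f/3.5 → f/4 — 2/3 stop stopped down (darker).
Shutter speed: 25 → 20 → 15 → 13 → 10 → 8 → 6 — 2 stops faster (darker).
Net change so far: 2 2/3 stops darker. Offset with the ISO: 1600 → 2000 → 2500 → 3200 → 4000 → 5000 → 6400 → 8000 → 10000.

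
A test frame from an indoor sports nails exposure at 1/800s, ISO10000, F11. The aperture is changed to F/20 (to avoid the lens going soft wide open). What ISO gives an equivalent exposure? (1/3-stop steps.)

Aperture: f/11 → f/13 → f/14 → f/16 → f/18 → f/20 — 1 2/3 stops narrower (darker).
Need 1 2/3 stops brighter from the ISO: 10000 → 12800 → 16000 → 20000 → 25600 → 32000.

ISO 32000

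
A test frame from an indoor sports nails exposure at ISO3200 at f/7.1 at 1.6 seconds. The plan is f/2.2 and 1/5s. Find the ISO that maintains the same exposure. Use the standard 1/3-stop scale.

ISO 2500

Aperture: f/7.1 → f/6.3 → f/5.6 → f/5 → f/4.5 → f/4 → f/3.5 → f/3.2 → f/2.8 → f/2.5 → f/2.2 — 3 1/3 stops larger aperture (brighter).
Shutter speed: 1.6 → 1.3 → 1 → 0.8 → 0.6 → 0.5 → 0.4 → 0.3 → 1/4 → 1/5 — 3 stops shorter (darker).
Net change so far: 1/3 stop brighter. Offset with the ISO: 3200 → 2500.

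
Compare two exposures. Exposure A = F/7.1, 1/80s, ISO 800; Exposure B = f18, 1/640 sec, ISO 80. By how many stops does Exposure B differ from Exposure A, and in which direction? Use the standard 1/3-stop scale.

9 stops darker

Aperture: f/7.1 → f/8 → f/9 → f/10 → f/11 → f/13 → f/14 → f/16 → f/18 — 2 2/3 stops smaller aperture (darker).
Shutter speed: 1/80 → 1/100 → 1/125 → 1/160 → 1/200 → 1/250 → 1/320 → 1/400 → 1/500 → 1/640 — 3 stops faster (darker).
ISO: 800 → 640 → 500 → 400 → 320 → 250 → 200 → 160 → 125 → 100 → 80 — 3 1/3 stops lower (darker).
Net: −2 2/3 −3 −3 1/3 = −9 stops.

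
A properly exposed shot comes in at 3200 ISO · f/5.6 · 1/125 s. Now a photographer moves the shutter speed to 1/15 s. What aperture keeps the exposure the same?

f/16

Shutter speed: 1/125 → 1/60 → 1/30 → 1/15 — 3 stops longer (brighter).
Need 3 stops darker from the aperture: f/5.6 → f/8 → f/11 → f/16.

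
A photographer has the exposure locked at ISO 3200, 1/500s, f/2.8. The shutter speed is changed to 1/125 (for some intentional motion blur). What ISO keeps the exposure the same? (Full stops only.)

ISO 800

Shutter speed: 1/500 → 1/250 → 1/125 — 2 stops slower (brighter).
Need 2 stops darker from the ISO: 3200 → 1600 → 800.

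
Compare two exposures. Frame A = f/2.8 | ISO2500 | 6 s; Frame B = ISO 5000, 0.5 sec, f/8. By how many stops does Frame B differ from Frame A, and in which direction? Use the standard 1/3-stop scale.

Aperture: f/2.8 → f/3.2 → f/3.5 → f/4 → f/4.5 → f/5 → f/5.6 → f/6.3 → f/7.1 → f/8 — 3 stops stopped down (darker).
Shutter speed: 6 → 5 → 4 → 3.2 → 2.5 → 2 → 1.6 → 1.3 → 1 → 0.8 → 0.6 → 0.5 — 3 2/3 stops shorter (darker).
ISO: 2500 → 3200 → 4000 → 5000 — 1 stop higher (brighter).
Net: −3 −3 2/3 +1 = −5 2/3 stops.

5 2/3 stops darker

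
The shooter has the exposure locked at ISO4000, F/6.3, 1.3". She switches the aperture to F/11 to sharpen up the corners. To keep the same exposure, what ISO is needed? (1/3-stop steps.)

Aperture: f/6.3 → f/7.1 → f/8 → f/9 → f/10 → f/11 — 1 2/3 stops smaller aperture (darker).
Need 1 2/3 stops brighter from the ISO: 4000 → 5000 → 6400 → 8000 → 10000 → 12800.

ISO 12800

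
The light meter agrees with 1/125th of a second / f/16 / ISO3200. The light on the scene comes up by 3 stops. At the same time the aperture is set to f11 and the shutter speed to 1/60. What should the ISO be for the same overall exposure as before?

ISO 100

Scene light: 3 stops brighter.
Aperture: f/16 → f/11 — 1 stop larger aperture (brighter).
Shutter speed: 1/125 → 1/60 — 1 stop slower (brighter).
Net so far: 5 stops brighter. ISO: 3200 → 1600 → 800 → 400 → 200 → 100.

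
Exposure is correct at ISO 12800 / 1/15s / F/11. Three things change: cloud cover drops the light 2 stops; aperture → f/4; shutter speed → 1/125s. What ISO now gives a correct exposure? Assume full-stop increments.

ISO 51200

Scene light: 2 stops darker.
Aperture: f/11 → f/8 → f/5.6 → f/4 — 3 stops opened up (brighter).
Shutter speed: 1/15 → 1/30 → 1/60 → 1/125 — 3 stops shorter (darker).
Net so far: 2 stops darker. ISO: 12800 → 25600 → 51200.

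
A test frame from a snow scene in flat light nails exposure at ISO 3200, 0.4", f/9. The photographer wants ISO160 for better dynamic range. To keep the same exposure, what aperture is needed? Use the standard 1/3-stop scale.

f/2

ISO: 3200 → 2500 → 2000 → 1600 → 1250 → 1000 → 800 → 640 → 500 → 400 → 320 → 250 → 200 → 160 — 4 1/3 stops lower (darker).
Need 4 1/3 stops brighter from the aperture: f/9 → f/8 → f/7.1 → f/6.3 → f/5.6 → f/5 → f/4.5 → f/4 → f/3.5 → f/3.2 → f/2.8 → f/2.5 → f/2.2 → f/2.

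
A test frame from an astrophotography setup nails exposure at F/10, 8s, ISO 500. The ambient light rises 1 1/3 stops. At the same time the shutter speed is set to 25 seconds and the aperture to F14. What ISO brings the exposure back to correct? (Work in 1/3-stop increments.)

Scene light: 1 1/3 stops brighter.
Shutter speed: 8 → 10 → 13 → 15 → 20 → 25 — 1 2/3 stops longer (brighter).
Aperture: f/10 → f/11 → f/13 → f/14 — 1 stop narrower (darker).
Net so far: 2 stops brighter. ISO: 500 → 400 → 320 → 250 → 200 → 160 → 125.

ISO 125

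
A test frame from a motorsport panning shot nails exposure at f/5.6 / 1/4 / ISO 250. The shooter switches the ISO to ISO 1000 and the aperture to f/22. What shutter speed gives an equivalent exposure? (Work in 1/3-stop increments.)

1 s

ISO: 250 → 320 → 400 → 500 → 640 → 800 → 1000 — 2 stops raised (brighter).
Aperture: f/5.6 → f/6.3 → f/7.1 → f/8 → f/9 → f/10 → f/11 → f/13 → f/14 → f/16 → f/18 → f/20 → f/22 — 4 stops smaller aperture (darker).
Net change so far: 2 stops darker. Offset with the shutter speed: 1/4 → 0.3 → 0.4 → 0.5 → 0.6 → 0.8 → 1.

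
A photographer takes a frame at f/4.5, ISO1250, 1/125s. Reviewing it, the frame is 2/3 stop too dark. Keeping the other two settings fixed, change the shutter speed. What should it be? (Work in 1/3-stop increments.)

Underexposed by 2/3 stop → need 2/3 stop brighter.
Shutter speed: 1/125 → 1/100 → 1/80.

1/80s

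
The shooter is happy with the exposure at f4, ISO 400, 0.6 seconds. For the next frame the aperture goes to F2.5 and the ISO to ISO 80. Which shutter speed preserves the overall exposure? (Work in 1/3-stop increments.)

1.3 s

Aperture: f/4 → f/3.5 → f/3.2 → f/2.8 → f/2.5 — 1 1/3 stops larger aperture (brighter).
ISO: 400 → 320 → 250 → 200 → 160 → 125 → 100 → 80 — 2 1/3 stops lower (darker).
Net change so far: 1 stop darker. Offset with the shutter speed: 0.6 → 0.8 → 1 → 1.3.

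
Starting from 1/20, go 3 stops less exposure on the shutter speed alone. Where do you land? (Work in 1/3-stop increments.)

1/160s

Shutter speed: 1/20 → 1/25 → 1/30 → 1/40 → 1/50 → 1/60 → 1/80 → 1/100 → 1/125 → 1/160 — 3 stops faster (darker).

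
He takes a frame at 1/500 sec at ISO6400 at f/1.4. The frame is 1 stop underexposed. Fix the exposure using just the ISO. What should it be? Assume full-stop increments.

Underexposed by 1 stop → need 1 stop brighter.
ISO: 6400 → 12800.

ISO 12800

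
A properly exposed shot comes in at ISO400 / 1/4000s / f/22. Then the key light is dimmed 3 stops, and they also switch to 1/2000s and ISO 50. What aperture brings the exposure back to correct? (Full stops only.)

f/4

Scene light: 3 stops darker.
Shutter speed: 1/4000 → 1/2000 — 1 stop longer (brighter).
ISO: 400 → 200 → 100 → 50 — 3 stops dropped (darker).
Net so far: 5 stops darker. Aperture: f/22 → f/16 → f/11 → f/8 → f/5.6 → f/4.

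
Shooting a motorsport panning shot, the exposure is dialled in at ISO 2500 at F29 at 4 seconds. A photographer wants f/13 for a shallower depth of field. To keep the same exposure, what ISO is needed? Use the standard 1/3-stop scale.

Aperture: f/29 → f/25 → f/22 → f/20 → f/18 → f/16 → f/14 → f/13 — 2 1/3 stops opened up (brighter).
Need 2 1/3 stops darker from the ISO: 2500 → 2000 → 1600 → 1250 → 1000 → 800 → 640 → 500.

ISO 500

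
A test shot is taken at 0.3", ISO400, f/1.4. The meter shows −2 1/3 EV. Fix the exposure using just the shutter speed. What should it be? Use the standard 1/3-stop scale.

1.6 s

Underexposed by 2 1/3 stops → need 2 1/3 stops brighter.
Shutter speed: 0.3 → 0.4 → 0.5 → 0.6 → 0.8 → 1 → 1.3 → 1.6.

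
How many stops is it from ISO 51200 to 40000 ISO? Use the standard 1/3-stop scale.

1/3 stop

51200 → 40000 — count the steps: 1 third-stops = 1/3 stop.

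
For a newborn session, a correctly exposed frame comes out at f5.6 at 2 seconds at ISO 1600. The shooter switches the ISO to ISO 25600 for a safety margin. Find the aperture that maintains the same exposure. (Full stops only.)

f/22

ISO: 1600 → 3200 → 6400 → 12800 → 25600 — 4 stops higher (brighter).
Need 4 stops darker from the aperture: f/5.6 → f/8 → f/11 → f/16 → f/22.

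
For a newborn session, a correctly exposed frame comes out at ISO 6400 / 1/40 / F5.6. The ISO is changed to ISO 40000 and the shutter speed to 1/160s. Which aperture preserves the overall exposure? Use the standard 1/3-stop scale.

ISO: 6400 → 8000 → 10000 → 12800 → 16000 → 20000 → 25600 → 32000 → 40000 — 2 2/3 stops raised (brighter).
Shutter speed: 1/40 → 1/50 → 1/60 → 1/80 → 1/100 → 1/125 → 1/160 — 2 stops faster (darker).
Net change so far: 2/3 stop brighter. Offset with the aperture: f/5.6 → f/6.3 → f/7.1.

f/7.1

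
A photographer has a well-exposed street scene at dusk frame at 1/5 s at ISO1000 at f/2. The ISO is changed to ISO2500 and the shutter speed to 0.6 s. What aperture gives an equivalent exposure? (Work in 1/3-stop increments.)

f/5.6

ISO: 1000 → 1250 → 1600 → 2000 → 2500 — 1 1/3 stops higher (brighter).
Shutter speed: 1/5 → 1/4 → 0.3 → 0.4 → 0.5 → 0.6 — 1 2/3 stops longer (brighter).
Net change so far: 3 stops brighter. Offset with the aperture: f/2 → f/2.2 → f/2.5 → f/2.8 → f/3.2 → f/3.5 → f/4 → f/4.5 → f/5 → f/5.6.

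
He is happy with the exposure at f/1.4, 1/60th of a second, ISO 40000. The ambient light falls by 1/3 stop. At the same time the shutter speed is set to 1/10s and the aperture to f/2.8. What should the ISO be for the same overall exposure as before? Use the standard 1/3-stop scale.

ISO 32000

Scene light: 1/3 stop darker.
Shutter speed: 1/60 → 1/50 → 1/40 → 1/30 → 1/25 → 1/20 → 1/15 → 1/13 → 1/10 — 2 2/3 stops longer (brighter).
Aperture: f/1.4 → f/1.6 → f/1.8 → f/2 → f/2.2 → f/2.5 → f/2.8 — 2 stops stopped down (darker).
Net so far: 1/3 stop brighter. ISO: 40000 → 32000.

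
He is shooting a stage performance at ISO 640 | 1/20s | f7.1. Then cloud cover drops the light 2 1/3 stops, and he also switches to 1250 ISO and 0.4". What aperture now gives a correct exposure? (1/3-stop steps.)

Scene light: 2 1/3 stops darker.
ISO: 640 → 800 → 1000 → 1250 — 1 stop raised (brighter).
Shutter speed: 1/20 → 1/15 → 1/13 → 1/10 → 1/8 → 1/6 → 1/5 → 1/4 → 0.3 → 0.4 — 3 stops longer (brighter).
Net so far: 1 2/3 stops brighter. Aperture: f/7.1 → f/8 → f/9 → f/10 → f/11 → f/13.

f/13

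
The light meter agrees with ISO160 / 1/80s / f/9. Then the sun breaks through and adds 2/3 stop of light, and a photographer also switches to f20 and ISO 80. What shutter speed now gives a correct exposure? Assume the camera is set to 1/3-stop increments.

1/13s

Scene light: 2/3 stop brighter.
Aperture: f/9 → f/10 → f/11 → f/13 → f/14 → f/16 → f/18 → f/20 — 2 1/3 stops smaller aperture (darker).
ISO: 160 → 125 → 100 → 80 — 1 stop dropped (darker).
Net so far: 2 2/3 stops darker. Shutter speed: 1/80 → 1/60 → 1/50 → 1/40 → 1/30 → 1/25 → 1/20 → 1/15 → 1/13.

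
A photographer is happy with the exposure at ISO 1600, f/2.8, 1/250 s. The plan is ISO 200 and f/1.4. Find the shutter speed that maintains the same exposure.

1/125s

ISO: 1600 → 800 → 400 → 200 — 3 stops lower (darker).
Aperture: f/2.8 → f/2 → f/1.4 — 2 stops larger aperture (brighter).
Net change so far: 1 stop darker. Offset with the shutter speed: 1/250 → 1/125.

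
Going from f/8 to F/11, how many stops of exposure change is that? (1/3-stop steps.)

1 stop

f/8 → f/9 → f/10 → f/11 — count the steps: 3 third-stops = 1 stop.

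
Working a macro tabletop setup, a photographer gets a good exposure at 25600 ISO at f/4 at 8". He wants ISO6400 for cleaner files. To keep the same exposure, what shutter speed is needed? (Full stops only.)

30 s

ISO: 25600 → 12800 → 6400 — 2 stops lower (darker).
Need 2 stops brighter from the shutter speed: 8 → 15 → 30.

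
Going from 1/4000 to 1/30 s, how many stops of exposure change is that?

1/4000 → 1/2000 → 1/1000 → 1/500 → 1/250 → 1/125 → 1/60 → 1/30 — count the steps: 7 stops.

7 stops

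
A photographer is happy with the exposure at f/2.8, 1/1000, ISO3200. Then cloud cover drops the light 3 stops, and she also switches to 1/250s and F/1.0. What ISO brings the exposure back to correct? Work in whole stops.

Scene light: 3 stops darker.
Shutter speed: 1/1000 → 1/500 → 1/250 — 2 stops slower (brighter).
Aperture: f/2.8 → f/2 → f/1.4 → f/1.0 — 3 stops wider (brighter).
Net so far: 2 stops brighter. ISO: 3200 → 1600 → 800.

ISO 800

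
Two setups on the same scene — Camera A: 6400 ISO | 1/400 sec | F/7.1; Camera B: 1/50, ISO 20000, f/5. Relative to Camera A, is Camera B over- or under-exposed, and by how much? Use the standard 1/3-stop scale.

5 2/3 stops brighter

Aperture: f/7.1 → f/6.3 → f/5.6 → f/5 — 1 stop larger aperture (brighter).
Shutter speed: 1/400 → 1/320 → 1/250 → 1/200 → 1/160 → 1/125 → 1/100 → 1/80 → 1/60 → 1/50 — 3 stops longer (brighter).
ISO: 6400 → 8000 → 10000 → 12800 → 16000 → 20000 — 1 2/3 stops higher (brighter).
Net: +1 +3 +1 2/3 = +5 2/3 stops.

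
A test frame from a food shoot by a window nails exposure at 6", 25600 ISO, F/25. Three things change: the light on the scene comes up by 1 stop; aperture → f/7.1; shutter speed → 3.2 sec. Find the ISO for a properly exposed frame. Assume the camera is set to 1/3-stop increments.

ISO 2000

Scene light: 1 stop brighter.
Aperture: f/25 → f/22 → f/20 → f/18 → f/16 → f/14 → f/13 → f/11 → f/10 → f/9 → f/8 → f/7.1 — 3 2/3 stops opened up (brighter).
Shutter speed: 6 → 5 → 4 → 3.2 — 1 stop shorter (darker).
Net so far: 3 2/3 stops brighter. ISO: 25600 → 20000 → 16000 → 12800 → 10000 → 8000 → 6400 → 5000 → 4000 → 3200 → 2500 → 2000.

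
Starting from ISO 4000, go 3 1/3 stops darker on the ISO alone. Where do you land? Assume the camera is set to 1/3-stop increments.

ISO 400

ISO: 4000 → 3200 → 2500 → 2000 → 1600 → 1250 → 1000 → 800 → 640 → 500 → 400 — 3 1/3 stops lower (darker).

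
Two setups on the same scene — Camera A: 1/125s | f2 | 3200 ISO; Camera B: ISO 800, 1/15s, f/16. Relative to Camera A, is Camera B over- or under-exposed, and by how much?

5 stops darker

Aperture: f/2 → f/2.8 → f/4 → f/5.6 → f/8 → f/11 → f/16 — 6 stops smaller aperture (darker).
Shutter speed: 1/125 → 1/60 → 1/30 → 1/15 — 3 stops slower (brighter).
ISO: 3200 → 1600 → 800 — 2 stops lower (darker).
Net: −6 +3 −2 = −5 stops.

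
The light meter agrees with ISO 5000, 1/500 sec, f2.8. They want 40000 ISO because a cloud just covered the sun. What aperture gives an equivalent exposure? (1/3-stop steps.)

ISO: 5000 → 6400 → 8000 → 10000 → 12800 → 16000 → 20000 → 25600 → 32000 → 40000 — 3 stops raised (brighter).
Need 3 stops darker from the aperture: f/2.8 → f/3.2 → f/3.5 → f/4 → f/4.5 → f/5 → f/5.6 → f/6.3 → f/7.1 → f/8.

f/8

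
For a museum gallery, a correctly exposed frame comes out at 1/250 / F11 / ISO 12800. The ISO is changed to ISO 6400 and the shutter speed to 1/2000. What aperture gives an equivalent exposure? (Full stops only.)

f/2.8

ISO: 12800 → 6400 — 1 stop dropped (darker).
Shutter speed: 1/250 → 1/500 → 1/1000 → 1/2000 — 3 stops shorter (darker).
Net change so far: 4 stops darker. Offset with the aperture: f/11 → f/8 → f/5.6 → f/4 → f/2.8.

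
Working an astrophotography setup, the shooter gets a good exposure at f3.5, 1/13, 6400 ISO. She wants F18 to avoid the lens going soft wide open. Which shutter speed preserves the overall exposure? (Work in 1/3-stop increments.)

2 s

Aperture: f/3.5 → f/4 → f/4.5 → f/5 → f/5.6 → f/6.3 → f/7.1 → f/8 → f/9 → f/10 → f/11 → f/13 → f/14 → f/16 → f/18 — 4 2/3 stops smaller aperture (darker).
Need 4 2/3 stops brighter from the shutter speed: 1/13 → 1/10 → 1/8 → 1/6 → 1/5 → 1/4 → 0.3 → 0.4 → 0.5 → 0.6 → 0.8 → 1 → 1.3 → 1.6 → 2.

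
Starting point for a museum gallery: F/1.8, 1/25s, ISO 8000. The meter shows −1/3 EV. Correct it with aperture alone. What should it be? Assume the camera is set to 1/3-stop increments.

f/1.6

Underexposed by 1/3 stop → need 1/3 stop brighter.
Aperture: f/1.8 → f/1.6.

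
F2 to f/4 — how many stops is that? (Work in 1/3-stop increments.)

2 stops

f/2 → f/2.2 → f/2.5 → f/2.8 → f/3.2 → f/3.5 → f/4 — count the steps: 6 third-stops = 2 stops.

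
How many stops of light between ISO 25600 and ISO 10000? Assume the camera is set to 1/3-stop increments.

1 1/3 stops

25600 → 20000 → 16000 → 12800 → 10000 — count the steps: 4 third-stops = 1 1/3 stops.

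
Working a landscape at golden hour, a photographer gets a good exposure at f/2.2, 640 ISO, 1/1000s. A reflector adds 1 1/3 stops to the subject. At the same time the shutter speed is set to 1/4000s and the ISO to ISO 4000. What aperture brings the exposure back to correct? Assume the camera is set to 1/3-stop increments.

f/4.5

Scene light: 1 1/3 stops brighter.
Shutter speed: 1/1000 → 1/1250 → 1/1600 → 1/2000 → 1/2500 → 1/3200 → 1/4000 — 2 stops shorter (darker).
ISO: 640 → 800 → 1000 → 1250 → 1600 → 2000 → 2500 → 3200 → 4000 — 2 2/3 stops raised (brighter).
Net so far: 2 stops brighter. Aperture: f/2.2 → f/2.5 → f/2.8 → f/3.2 → f/3.5 → f/4 → f/4.5.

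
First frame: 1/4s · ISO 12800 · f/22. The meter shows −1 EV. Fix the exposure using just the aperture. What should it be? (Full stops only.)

f/16

Underexposed by 1 stop → need 1 stop brighter.
Aperture: f/22 → f/16.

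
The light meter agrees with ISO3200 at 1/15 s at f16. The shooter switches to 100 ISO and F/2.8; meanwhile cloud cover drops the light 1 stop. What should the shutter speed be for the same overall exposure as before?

1/8s

Scene light: 1 stop darker.
ISO: 3200 → 1600 → 800 → 400 → 200 → 100 — 5 stops lower (darker).
Aperture: f/16 → f/11 → f/8 → f/5.6 → f/4 → f/2.8 — 5 stops opened up (brighter).
Net so far: 1 stop darker. Shutter speed: 1/15 → 1/8.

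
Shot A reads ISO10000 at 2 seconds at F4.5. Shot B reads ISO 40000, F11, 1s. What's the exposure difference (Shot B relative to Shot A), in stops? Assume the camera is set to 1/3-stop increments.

Aperture: f/4.5 → f/5 → f/5.6 → f/6.3 → f/7.1 → f/8 → f/9 → f/10 → f/11 — 2 2/3 stops stopped down (darker).
Shutter speed: 2 → 1.6 → 1.3 → 1 — 1 stop faster (darker).
ISO: 10000 → 12800 → 16000 → 20000 → 25600 → 32000 → 40000 — 2 stops higher (brighter).
Net: −2 2/3 −1 +2 = −1 2/3 stops.

1 2/3 stops darker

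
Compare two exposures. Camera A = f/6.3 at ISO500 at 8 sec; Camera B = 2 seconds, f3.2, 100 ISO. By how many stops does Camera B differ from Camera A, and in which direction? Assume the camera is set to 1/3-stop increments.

2 1/3 stops darker

Aperture: f/6.3 → f/5.6 → f/5 → f/4.5 → f/4 → f/3.5 → f/3.2 — 2 stops opened up (brighter).
Shutter speed: 8 → 6 → 5 → 4 → 3.2 → 2.5 → 2 — 2 stops shorter (darker).
ISO: 500 → 400 → 320 → 250 → 200 → 160 → 125 → 100 — 2 1/3 stops dropped (darker).
Net: +2 −2 −2 1/3 = −2 1/3 stops.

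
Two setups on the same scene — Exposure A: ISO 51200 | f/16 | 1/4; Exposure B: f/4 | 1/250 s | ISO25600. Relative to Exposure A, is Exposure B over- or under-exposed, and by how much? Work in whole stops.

3 stops darker

Aperture: f/16 → f/11 → f/8 → f/5.6 → f/4 — 4 stops wider (brighter).
Shutter speed: 1/4 → 1/8 → 1/15 → 1/30 → 1/60 → 1/125 → 1/250 — 6 stops faster (darker).
ISO: 51200 → 25600 — 1 stop dropped (darker).
Net: +4 −6 −1 = −3 stops.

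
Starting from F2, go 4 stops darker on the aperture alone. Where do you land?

Aperture: f/2 → f/2.8 → f/4 → f/5.6 → f/8 — 4 stops smaller aperture (darker).

f/8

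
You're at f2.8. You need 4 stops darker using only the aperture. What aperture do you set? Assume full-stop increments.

f/11

Aperture: f/2.8 → f/4 → f/5.6 → f/8 → f/11 — 4 stops smaller aperture (darker).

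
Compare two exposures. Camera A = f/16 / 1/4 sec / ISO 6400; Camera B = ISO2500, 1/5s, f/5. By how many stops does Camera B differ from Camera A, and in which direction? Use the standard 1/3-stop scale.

1 2/3 stops brighter

Aperture: f/16 → f/14 → f/13 → f/11 → f/10 → f/9 → f/8 → f/7.1 → f/6.3 → f/5.6 → f/5 — 3 1/3 stops larger aperture (brighter).
Shutter speed: 1/4 → 1/5 — 1/3 stop faster (darker).
ISO: 6400 → 5000 → 4000 → 3200 → 2500 — 1 1/3 stops dropped (darker).
Net: +3 1/3 −1/3 −1 1/3 = +1 2/3 stops.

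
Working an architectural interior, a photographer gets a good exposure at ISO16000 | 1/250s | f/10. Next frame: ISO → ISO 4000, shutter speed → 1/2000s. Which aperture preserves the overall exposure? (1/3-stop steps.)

ISO: 16000 → 12800 → 10000 → 8000 → 6400 → 5000 → 4000 — 2 stops dropped (darker).
Shutter speed: 1/250 → 1/320 → 1/400 → 1/500 → 1/640 → 1/800 → 1/1000 → 1/1250 → 1/1600 → 1/2000 — 3 stops faster (darker).
Net change so far: 5 stops darker. Offset with the aperture: f/10 → f/9 → f/8 → f/7.1 → f/6.3 → f/5.6 → f/5 → f/4.5 → f/4 → f/3.5 → f/3.2 → f/2.8 → f/2.5 → f/2.2 → f/2 → f/1.8.

f/1.8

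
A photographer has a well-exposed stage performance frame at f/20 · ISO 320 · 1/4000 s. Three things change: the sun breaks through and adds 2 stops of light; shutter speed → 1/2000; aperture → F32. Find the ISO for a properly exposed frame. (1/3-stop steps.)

ISO 100

Scene light: 2 stops brighter.
Shutter speed: 1/4000 → 1/3200 → 1/2500 → 1/2000 — 1 stop longer (brighter).
Aperture: f/20 → f/22 → f/25 → f/29 → f/32 — 1 1/3 stops smaller aperture (darker).
Net so far: 1 2/3 stops brighter. ISO: 320 → 250 → 200 → 160 → 125 → 100.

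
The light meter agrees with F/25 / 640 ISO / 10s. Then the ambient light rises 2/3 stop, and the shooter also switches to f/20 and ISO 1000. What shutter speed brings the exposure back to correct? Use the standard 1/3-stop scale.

2.5 s

Scene light: 2/3 stop brighter.
Aperture: f/25 → f/22 → f/20 — 2/3 stop wider (brighter).
ISO: 640 → 800 → 1000 — 2/3 stop higher (brighter).
Net so far: 2 stops brighter. Shutter speed: 10 → 8 → 6 → 5 → 4 → 3.2 → 2.5.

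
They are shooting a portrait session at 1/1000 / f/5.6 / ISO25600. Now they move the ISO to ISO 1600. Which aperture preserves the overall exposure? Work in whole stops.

ISO: 25600 → 12800 → 6400 → 3200 → 1600 — 4 stops lower (darker).
Need 4 stops brighter from the aperture: f/5.6 → f/4 → f/2.8 → f/2 → f/1.4.

f/1.4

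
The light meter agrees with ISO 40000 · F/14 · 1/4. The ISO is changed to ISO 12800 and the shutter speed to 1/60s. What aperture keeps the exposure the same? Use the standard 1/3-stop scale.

ISO: 40000 → 32000 → 25600 → 20000 → 16000 → 12800 — 1 2/3 stops lower (darker).
Shutter speed: 1/4 → 1/5 → 1/6 → 1/8 → 1/10 → 1/13 → 1/15 → 1/20 → 1/25 → 1/30 → 1/40 → 1/50 → 1/60 — 4 stops shorter (darker).
Net change so far: 5 2/3 stops darker. Offset with the aperture: f/14 → f/13 → f/11 → f/10 → f/9 → f/8 → f/7.1 → f/6.3 → f/5.6 → f/5 → f/4.5 → f/4 → f/3.5 → f/3.2 → f/2.8 → f/2.5 → f/2.2 → f/2.

f/2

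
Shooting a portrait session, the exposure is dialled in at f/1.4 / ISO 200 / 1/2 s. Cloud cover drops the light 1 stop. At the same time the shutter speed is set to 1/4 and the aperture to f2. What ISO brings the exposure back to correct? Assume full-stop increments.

Scene light: 1 stop darker.
Shutter speed: 1/2 → 1/4 — 1 stop shorter (darker).
Aperture: f/1.4 → f/2 — 1 stop smaller aperture (darker).
Net so far: 3 stops darker. ISO: 200 → 400 → 800 → 1600.

ISO 1600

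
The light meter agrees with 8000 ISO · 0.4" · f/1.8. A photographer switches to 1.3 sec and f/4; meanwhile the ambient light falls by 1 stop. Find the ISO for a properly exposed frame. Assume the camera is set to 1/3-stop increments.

Scene light: 1 stop darker.
Shutter speed: 0.4 → 0.5 → 0.6 → 0.8 → 1 → 1.3 — 1 2/3 stops longer (brighter).
Aperture: f/1.8 → f/2 → f/2.2 → f/2.5 → f/2.8 → f/3.2 → f/3.5 → f/4 — 2 1/3 stops narrower (darker).
Net so far: 1 2/3 stops darker. ISO: 8000 → 10000 → 12800 → 16000 → 20000 → 25600.

ISO 25600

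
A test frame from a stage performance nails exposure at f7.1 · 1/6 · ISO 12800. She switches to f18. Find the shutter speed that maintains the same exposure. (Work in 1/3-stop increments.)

1 s

Aperture: f/7.1 → f/8 → f/9 → f/10 → f/11 → f/13 → f/14 → f/16 → f/18 — 2 2/3 stops smaller aperture (darker).
Need 2 2/3 stops brighter from the shutter speed: 1/6 → 1/5 → 1/4 → 0.3 → 0.4 → 0.5 → 0.6 → 0.8 → 1.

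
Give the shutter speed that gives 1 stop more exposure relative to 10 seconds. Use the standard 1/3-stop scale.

Shutter speed: 10 → 13 → 15 → 20 — 1 stop longer (brighter).

20 s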